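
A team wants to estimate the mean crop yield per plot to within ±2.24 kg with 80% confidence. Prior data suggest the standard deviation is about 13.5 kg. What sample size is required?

For a mean, the margin of error is E = z·σ/√n, so n = (zσ/E)².
At 80% confidence, z = 1.282.
n = (1.282 × 13.5 / 2.24)² = 59.70
Round up: n = 60.

n = 60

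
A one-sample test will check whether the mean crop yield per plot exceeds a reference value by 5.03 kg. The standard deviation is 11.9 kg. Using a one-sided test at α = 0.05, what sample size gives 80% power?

For a one-sample z-test, n = ((z_α + z_β)·σ/δ)².
z_α = 1.645 (one-sided α = 0.05); z_β = 0.842 (power 80% → β = 0.2).
n = (2.487 × 11.9 / 5.03)² = 34.62
Round up: n = 35.

35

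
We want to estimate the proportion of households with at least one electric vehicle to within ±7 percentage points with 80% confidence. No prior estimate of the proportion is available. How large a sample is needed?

n = 84

For a proportion with margin E = 0.07 at 80% confidence, z = 1.282.
With no prior estimate, use p = 0.5, which maximizes p(1−p) at 0.25.
n = 0.25 × (z/E)² = 0.25 × (1.282/0.07)² = 83.85
Round up: n = 84.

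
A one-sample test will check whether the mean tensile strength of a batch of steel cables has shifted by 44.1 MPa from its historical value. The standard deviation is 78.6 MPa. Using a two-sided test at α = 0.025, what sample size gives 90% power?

40

For a one-sample z-test, n = ((z_{α/2} + z_β)·σ/δ)².
z_{α/2} = 2.241 (two-sided α = 0.025); z_β = 1.282 (power 90% → β = 0.1).
n = (3.523 × 78.6 / 44.1)² = 39.43
Round up: n = 40.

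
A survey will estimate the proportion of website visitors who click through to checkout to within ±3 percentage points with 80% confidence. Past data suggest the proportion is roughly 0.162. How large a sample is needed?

n = 248

For a proportion with margin E = 0.03 at 80% confidence, z = 1.282.
n = p̂(1−p̂)(z/E)² = 0.162 × 0.838 × (1.282/0.03)² = 247.91
Round up: n = 248.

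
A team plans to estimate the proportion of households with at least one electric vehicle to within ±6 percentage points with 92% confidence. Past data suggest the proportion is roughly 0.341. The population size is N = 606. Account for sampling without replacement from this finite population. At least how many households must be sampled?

For a proportion with margin E = 0.06 at 92% confidence, z = 1.751.
n = p̂(1−p̂)(z/E)² = 0.341 × 0.659 × (1.751/0.06)² = 191.39 — call this n₀.
Finite-population correction with N = 606: n = n₀ / (1 + (n₀−1)/N) = 191.39 / 1.314 = 145.65
Round up: n = 146.

146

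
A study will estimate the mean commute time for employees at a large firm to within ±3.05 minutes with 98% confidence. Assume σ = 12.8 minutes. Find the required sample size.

n = 96

For a mean, the margin of error is E = z·σ/√n, so n = (zσ/E)².
At 98% confidence, z = 2.326.
n = (2.326 × 12.8 / 3.05)² = 95.29
Round up: n = 96.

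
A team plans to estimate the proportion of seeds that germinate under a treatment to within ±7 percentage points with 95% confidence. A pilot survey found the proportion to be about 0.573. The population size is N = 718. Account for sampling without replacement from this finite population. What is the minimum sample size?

152

For a proportion with margin E = 0.07 at 95% confidence, z = 1.960.
n = p̂(1−p̂)(z/E)² = 0.573 × 0.427 × (1.960/0.07)² = 191.82 — call this n₀.
Finite-population correction with N = 718: n = n₀ / (1 + (n₀−1)/N) = 191.82 / 1.266 = 151.52
Round up: n = 152.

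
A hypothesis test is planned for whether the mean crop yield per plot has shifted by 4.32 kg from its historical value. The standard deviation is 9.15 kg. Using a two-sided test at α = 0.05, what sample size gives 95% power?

For a one-sample z-test, n = ((z_{α/2} + z_β)·σ/δ)².
z_{α/2} = 1.960 (two-sided α = 0.05); z_β = 1.645 (power 95% → β = 0.05).
n = (3.605 × 9.15 / 4.32)² = 58.30
Round up: n = 59.

n = 59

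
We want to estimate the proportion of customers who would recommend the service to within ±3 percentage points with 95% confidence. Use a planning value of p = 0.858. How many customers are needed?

For a proportion with margin E = 0.03 at 95% confidence, z = 1.960.
n = p̂(1−p̂)(z/E)² = 0.858 × 0.142 × (1.960/0.03)² = 520.05
Round up: n = 521.

521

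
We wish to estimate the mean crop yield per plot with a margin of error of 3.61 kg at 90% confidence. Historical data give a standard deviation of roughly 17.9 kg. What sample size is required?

For a mean, the margin of error is E = z·σ/√n, so n = (zσ/E)².
At 90% confidence, z = 1.645.
n = (1.645 × 17.9 / 3.61)² = 66.53
Round up: n = 67.

n = 67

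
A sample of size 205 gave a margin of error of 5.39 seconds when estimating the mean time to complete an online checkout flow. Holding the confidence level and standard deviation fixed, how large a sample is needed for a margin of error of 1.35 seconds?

Margin of error scales as 1/√n, so n₂ = n₁·(E₁/E₂)².
n₂ = 205 × (5.39/1.35)² = 205 × 15.94 = 3267.70
Round up: n₂ = 3268.

3268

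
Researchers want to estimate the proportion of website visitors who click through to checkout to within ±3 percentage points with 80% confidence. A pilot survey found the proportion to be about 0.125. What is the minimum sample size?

200

For a proportion with margin E = 0.03 at 80% confidence, z = 1.282.
n = p̂(1−p̂)(z/E)² = 0.125 × 0.875 × (1.282/0.03)² = 199.73
Round up: n = 200.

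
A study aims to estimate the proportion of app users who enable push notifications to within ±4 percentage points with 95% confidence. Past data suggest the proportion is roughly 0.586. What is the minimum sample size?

583

For a proportion with margin E = 0.04 at 95% confidence, z = 1.960.
n = p̂(1−p̂)(z/E)² = 0.586 × 0.414 × (1.960/0.04)² = 582.49
Round up: n = 583.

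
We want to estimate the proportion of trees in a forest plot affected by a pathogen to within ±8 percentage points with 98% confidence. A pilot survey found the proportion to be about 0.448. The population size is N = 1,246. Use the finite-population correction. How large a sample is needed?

For a proportion with margin E = 0.08 at 98% confidence, z = 2.326.
n = p̂(1−p̂)(z/E)² = 0.448 × 0.552 × (2.326/0.08)² = 209.05 — call this n₀.
Finite-population correction with N = 1,246: n = n₀ / (1 + (n₀−1)/N) = 209.05 / 1.167 = 179.13
Round up: n = 180.

n = 180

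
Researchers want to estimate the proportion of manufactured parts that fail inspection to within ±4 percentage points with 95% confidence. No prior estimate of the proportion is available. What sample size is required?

For a proportion with margin E = 0.04 at 95% confidence, z = 1.960.
With no prior estimate, use p = 0.5, which maximizes p(1−p) at 0.25.
n = 0.25 × (z/E)² = 0.25 × (1.960/0.04)² = 600.25
Round up: n = 601.

601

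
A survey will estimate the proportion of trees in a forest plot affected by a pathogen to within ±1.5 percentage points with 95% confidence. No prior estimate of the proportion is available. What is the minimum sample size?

For a proportion with margin E = 0.015 at 95% confidence, z = 1.960.
With no prior estimate, use p = 0.5, which maximizes p(1−p) at 0.25.
n = 0.25 × (z/E)² = 0.25 × (1.960/0.015)² = 4268.44
Round up: n = 4269.

n = 4269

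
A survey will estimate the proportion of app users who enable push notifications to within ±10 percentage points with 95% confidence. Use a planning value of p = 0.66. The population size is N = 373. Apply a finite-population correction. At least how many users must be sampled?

For a proportion with margin E = 0.1 at 95% confidence, z = 1.960.
n = p̂(1−p̂)(z/E)² = 0.66 × 0.34 × (1.960/0.1)² = 86.21 — call this n₀.
Finite-population correction with N = 373: n = n₀ / (1 + (n₀−1)/N) = 86.21 / 1.228 = 70.20
Round up: n = 71.

71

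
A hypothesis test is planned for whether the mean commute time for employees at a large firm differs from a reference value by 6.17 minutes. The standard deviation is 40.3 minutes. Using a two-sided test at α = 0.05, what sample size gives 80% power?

For a one-sample z-test, n = ((z_{α/2} + z_β)·σ/δ)².
z_{α/2} = 1.960 (two-sided α = 0.05); z_β = 0.842 (power 80% → β = 0.2).
n = (2.802 × 40.3 / 6.17)² = 334.95
Round up: n = 335.

n = 335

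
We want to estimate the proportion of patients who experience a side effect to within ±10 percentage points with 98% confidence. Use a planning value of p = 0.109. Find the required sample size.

For a proportion with margin E = 0.1 at 98% confidence, z = 2.326.
n = p̂(1−p̂)(z/E)² = 0.109 × 0.891 × (2.326/0.1)² = 52.54
Round up: n = 53.

53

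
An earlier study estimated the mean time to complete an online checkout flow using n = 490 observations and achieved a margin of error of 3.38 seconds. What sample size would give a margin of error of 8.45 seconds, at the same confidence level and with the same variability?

n = 79

Margin of error scales as 1/√n, so n₂ = n₁·(E₁/E₂)².
n₂ = 490 × (3.38/8.45)² = 490 × 0.16 = 78.40
Round up: n₂ = 79.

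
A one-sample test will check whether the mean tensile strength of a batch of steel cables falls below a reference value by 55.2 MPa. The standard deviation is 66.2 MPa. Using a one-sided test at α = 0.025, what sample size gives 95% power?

For a one-sample z-test, n = ((z_α + z_β)·σ/δ)².
z_α = 1.960 (one-sided α = 0.025); z_β = 1.645 (power 95% → β = 0.05).
n = (3.605 × 66.2 / 55.2)² = 18.69
Round up: n = 19.

n = 19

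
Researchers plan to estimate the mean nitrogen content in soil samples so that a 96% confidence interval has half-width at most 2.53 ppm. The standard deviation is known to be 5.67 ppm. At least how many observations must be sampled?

For a mean, the margin of error is E = z·σ/√n, so n = (zσ/E)².
At 96% confidence, z = 2.054.
n = (2.054 × 5.67 / 2.53)² = 21.19
Round up: n = 22.

22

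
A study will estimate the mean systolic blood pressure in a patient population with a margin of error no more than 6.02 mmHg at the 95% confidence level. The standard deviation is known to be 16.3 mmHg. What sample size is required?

n = 29

For a mean, the margin of error is E = z·σ/√n, so n = (zσ/E)².
At 95% confidence, z = 1.960.
n = (1.960 × 16.3 / 6.02)² = 28.16
Round up: n = 29.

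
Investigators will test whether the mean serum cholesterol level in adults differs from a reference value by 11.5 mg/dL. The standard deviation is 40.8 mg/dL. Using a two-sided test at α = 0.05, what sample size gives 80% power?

For a one-sample z-test, n = ((z_{α/2} + z_β)·σ/δ)².
z_{α/2} = 1.960 (two-sided α = 0.05); z_β = 0.842 (power 80% → β = 0.2).
n = (2.802 × 40.8 / 11.5)² = 98.82
Round up: n = 99.

99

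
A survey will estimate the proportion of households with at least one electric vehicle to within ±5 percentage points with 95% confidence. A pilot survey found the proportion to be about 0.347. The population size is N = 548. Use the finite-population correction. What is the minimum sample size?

For a proportion with margin E = 0.05 at 95% confidence, z = 1.960.
n = p̂(1−p̂)(z/E)² = 0.347 × 0.653 × (1.960/0.05)² = 348.19 — call this n₀.
Finite-population correction with N = 548: n = n₀ / (1 + (n₀−1)/N) = 348.19 / 1.634 = 213.09
Round up: n = 214.

214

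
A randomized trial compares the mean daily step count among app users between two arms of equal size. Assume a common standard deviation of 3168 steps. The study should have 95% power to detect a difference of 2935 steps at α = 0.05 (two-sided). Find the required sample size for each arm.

For two equal groups, n per group = 2·((z_{α/2} + z_β)·σ/δ)².
z_{α/2} = 1.960; z_β = 1.645 (power 95%).
n = 2 × (3.605 × 3168 / 2935)² = 2 × 15.14 = 30.28
Round up: n = 31 per group.

31 per group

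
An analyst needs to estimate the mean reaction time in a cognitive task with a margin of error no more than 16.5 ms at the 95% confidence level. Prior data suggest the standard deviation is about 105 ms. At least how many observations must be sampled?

156

For a mean, the margin of error is E = z·σ/√n, so n = (zσ/E)².
At 95% confidence, z = 1.960.
n = (1.960 × 105 / 16.5)² = 155.57
Round up: n = 156.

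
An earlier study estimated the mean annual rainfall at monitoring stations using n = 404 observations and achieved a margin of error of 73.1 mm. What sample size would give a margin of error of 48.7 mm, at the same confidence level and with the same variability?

n = 911

Margin of error scales as 1/√n, so n₂ = n₁·(E₁/E₂)².
n₂ = 404 × (73.1/48.7)² = 404 × 2.253 = 910.21
Round up: n₂ = 911.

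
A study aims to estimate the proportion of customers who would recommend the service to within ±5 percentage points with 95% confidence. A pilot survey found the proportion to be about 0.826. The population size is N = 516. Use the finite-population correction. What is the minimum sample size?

155

For a proportion with margin E = 0.05 at 95% confidence, z = 1.960.
n = p̂(1−p̂)(z/E)² = 0.826 × 0.174 × (1.960/0.05)² = 220.85 — call this n₀.
Finite-population correction with N = 516: n = n₀ / (1 + (n₀−1)/N) = 220.85 / 1.426 = 154.87
Round up: n = 155.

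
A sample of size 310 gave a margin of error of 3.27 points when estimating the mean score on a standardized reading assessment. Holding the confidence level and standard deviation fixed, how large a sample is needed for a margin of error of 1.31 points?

Margin of error scales as 1/√n, so n₂ = n₁·(E₁/E₂)².
n₂ = 310 × (3.27/1.31)² = 310 × 6.231 = 1931.61
Round up: n₂ = 1932.

1932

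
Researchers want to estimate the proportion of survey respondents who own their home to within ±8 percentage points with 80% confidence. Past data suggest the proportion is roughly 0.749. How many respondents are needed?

49

For a proportion with margin E = 0.08 at 80% confidence, z = 1.282.
n = p̂(1−p̂)(z/E)² = 0.749 × 0.251 × (1.282/0.08)² = 48.28
Round up: n = 49.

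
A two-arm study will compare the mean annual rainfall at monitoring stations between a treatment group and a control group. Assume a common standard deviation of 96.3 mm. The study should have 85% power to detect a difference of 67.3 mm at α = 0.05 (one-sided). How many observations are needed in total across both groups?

60 total

For two equal groups, n per group = 2·((z_α + z_β)·σ/δ)².
z_α = 1.645; z_β = 1.036 (power 85%).
n = 2 × (2.681 × 96.3 / 67.3)² = 2 × 14.72 = 29.44
Round up: n = 30 per group.
Total across both groups: 2 × 30 = 60.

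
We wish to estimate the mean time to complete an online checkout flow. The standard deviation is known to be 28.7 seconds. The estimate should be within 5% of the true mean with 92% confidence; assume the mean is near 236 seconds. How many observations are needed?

19

For a mean, the margin of error is E = z·σ/√n, so n = (zσ/E)².
At 92% confidence, z = 1.751.
E = 5% of 236 = 11.8 seconds.
n = (1.751 × 28.7 / 11.8)² = 18.14
Round up: n = 19.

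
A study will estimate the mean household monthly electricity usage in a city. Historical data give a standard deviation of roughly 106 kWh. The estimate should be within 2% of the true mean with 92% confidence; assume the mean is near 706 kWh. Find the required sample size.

n = 173

For a mean, the margin of error is E = z·σ/√n, so n = (zσ/E)².
At 92% confidence, z = 1.751.
E = 2% of 706 = 14.12 kWh.
n = (1.751 × 106 / 14.12)² = 172.79
Round up: n = 173.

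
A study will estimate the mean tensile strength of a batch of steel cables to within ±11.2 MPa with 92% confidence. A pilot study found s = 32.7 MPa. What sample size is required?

For a mean, the margin of error is E = z·σ/√n, so n = (zσ/E)².
At 92% confidence, z = 1.751.
n = (1.751 × 32.7 / 11.2)² = 26.14
Round up: n = 27.

n = 27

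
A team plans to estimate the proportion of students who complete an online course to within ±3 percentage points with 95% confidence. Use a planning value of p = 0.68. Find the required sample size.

n = 929

For a proportion with margin E = 0.03 at 95% confidence, z = 1.960.
n = p̂(1−p̂)(z/E)² = 0.68 × 0.32 × (1.960/0.03)² = 928.81
Round up: n = 929.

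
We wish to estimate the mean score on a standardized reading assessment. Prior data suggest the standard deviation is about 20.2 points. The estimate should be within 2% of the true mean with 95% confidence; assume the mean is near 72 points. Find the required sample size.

756

For a mean, the margin of error is E = z·σ/√n, so n = (zσ/E)².
At 95% confidence, z = 1.960.
E = 2% of 72 = 1.44 points.
n = (1.960 × 20.2 / 1.44)² = 755.94
Round up: n = 756.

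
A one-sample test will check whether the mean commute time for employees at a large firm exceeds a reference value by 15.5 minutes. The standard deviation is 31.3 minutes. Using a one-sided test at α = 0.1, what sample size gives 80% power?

For a one-sample z-test, n = ((z_α + z_β)·σ/δ)².
z_α = 1.282 (one-sided α = 0.1); z_β = 0.842 (power 80% → β = 0.2).
n = (2.124 × 31.3 / 15.5)² = 18.40
Round up: n = 19.

19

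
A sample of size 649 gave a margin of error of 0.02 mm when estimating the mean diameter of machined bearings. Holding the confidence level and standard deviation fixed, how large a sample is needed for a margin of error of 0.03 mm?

Margin of error scales as 1/√n, so n₂ = n₁·(E₁/E₂)².
n₂ = 649 × (0.02/0.03)² = 649 × 0.4444 = 288.42
Round up: n₂ = 289.

n = 289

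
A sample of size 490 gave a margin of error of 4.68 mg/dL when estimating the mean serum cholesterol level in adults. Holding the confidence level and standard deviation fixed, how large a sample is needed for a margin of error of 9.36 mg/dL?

n = 123

Margin of error scales as 1/√n, so n₂ = n₁·(E₁/E₂)².
n₂ = 490 × (4.68/9.36)² = 490 × 0.25 = 122.50
Round up: n₂ = 123.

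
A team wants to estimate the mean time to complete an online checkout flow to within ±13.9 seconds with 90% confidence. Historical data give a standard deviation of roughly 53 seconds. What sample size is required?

For a mean, the margin of error is E = z·σ/√n, so n = (zσ/E)².
At 90% confidence, z = 1.645.
n = (1.645 × 53 / 13.9)² = 39.34
Round up: n = 40.

40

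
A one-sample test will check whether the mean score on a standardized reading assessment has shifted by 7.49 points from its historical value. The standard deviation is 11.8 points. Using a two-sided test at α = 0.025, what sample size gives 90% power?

31

For a one-sample z-test, n = ((z_{α/2} + z_β)·σ/δ)².
z_{α/2} = 2.241 (two-sided α = 0.025); z_β = 1.282 (power 90% → β = 0.1).
n = (3.523 × 11.8 / 7.49)² = 30.81
Round up: n = 31.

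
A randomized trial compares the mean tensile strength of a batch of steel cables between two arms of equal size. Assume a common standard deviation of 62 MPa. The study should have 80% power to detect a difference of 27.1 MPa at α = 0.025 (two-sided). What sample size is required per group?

100 per group

For two equal groups, n per group = 2·((z_{α/2} + z_β)·σ/δ)².
z_{α/2} = 2.241; z_β = 0.842 (power 80%).
n = 2 × (3.083 × 62 / 27.1)² = 2 × 49.75 = 99.50
Round up: n = 100 per group.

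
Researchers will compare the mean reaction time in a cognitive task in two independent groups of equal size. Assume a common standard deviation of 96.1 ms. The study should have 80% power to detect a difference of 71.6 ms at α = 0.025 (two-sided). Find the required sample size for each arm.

35 per group

For two equal groups, n per group = 2·((z_{α/2} + z_β)·σ/δ)².
z_{α/2} = 2.241; z_β = 0.842 (power 80%).
n = 2 × (3.083 × 96.1 / 71.6)² = 2 × 17.12 = 34.24
Round up: n = 35 per group.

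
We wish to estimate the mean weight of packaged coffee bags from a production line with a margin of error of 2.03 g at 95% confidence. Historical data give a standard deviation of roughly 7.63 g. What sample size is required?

55

For a mean, the margin of error is E = z·σ/√n, so n = (zσ/E)².
At 95% confidence, z = 1.960.
n = (1.960 × 7.63 / 2.03)² = 54.27
Round up: n = 55.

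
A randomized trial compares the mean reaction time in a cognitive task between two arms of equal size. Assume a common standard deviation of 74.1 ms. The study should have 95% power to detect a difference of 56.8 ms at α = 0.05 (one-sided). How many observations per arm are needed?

37 per group

For two equal groups, n per group = 2·((z_α + z_β)·σ/δ)².
z_α = 1.645; z_β = 1.645 (power 95%).
n = 2 × (3.290 × 74.1 / 56.8)² = 2 × 18.42 = 36.84
Round up: n = 37 per group.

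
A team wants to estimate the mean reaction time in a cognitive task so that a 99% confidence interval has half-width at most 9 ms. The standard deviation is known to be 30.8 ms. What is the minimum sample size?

78

For a mean, the margin of error is E = z·σ/√n, so n = (zσ/E)².
At 99% confidence, z = 2.576.
n = (2.576 × 30.8 / 9)² = 77.72
Round up: n = 78.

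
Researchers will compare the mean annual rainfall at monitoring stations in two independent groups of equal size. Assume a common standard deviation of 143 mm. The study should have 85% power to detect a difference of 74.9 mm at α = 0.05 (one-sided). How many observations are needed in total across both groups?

For two equal groups, n per group = 2·((z_α + z_β)·σ/δ)².
z_α = 1.645; z_β = 1.036 (power 85%).
n = 2 × (2.681 × 143 / 74.9)² = 2 × 26.20 = 52.40
Round up: n = 53 per group.
Total across both groups: 2 × 53 = 106.

106 total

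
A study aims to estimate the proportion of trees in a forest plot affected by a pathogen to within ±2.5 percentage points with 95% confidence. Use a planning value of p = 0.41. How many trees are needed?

1487

For a proportion with margin E = 0.025 at 95% confidence, z = 1.960.
n = p̂(1−p̂)(z/E)² = 0.41 × 0.59 × (1.960/0.025)² = 1486.85
Round up: n = 1487.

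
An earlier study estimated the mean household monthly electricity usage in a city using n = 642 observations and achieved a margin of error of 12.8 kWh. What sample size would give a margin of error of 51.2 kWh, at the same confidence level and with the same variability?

Margin of error scales as 1/√n, so n₂ = n₁·(E₁/E₂)².
n₂ = 642 × (12.8/51.2)² = 642 × 0.0625 = 40.12
Round up: n₂ = 41.

41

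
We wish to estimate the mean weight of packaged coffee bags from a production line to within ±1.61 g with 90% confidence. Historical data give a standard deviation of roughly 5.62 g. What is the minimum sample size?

33

For a mean, the margin of error is E = z·σ/√n, so n = (zσ/E)².
At 90% confidence, z = 1.645.
n = (1.645 × 5.62 / 1.61)² = 32.97
Round up: n = 33.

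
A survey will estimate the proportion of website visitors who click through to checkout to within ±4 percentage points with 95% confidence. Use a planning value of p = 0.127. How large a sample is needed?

For a proportion with margin E = 0.04 at 95% confidence, z = 1.960.
n = p̂(1−p̂)(z/E)² = 0.127 × 0.873 × (1.960/0.04)² = 266.20
Round up: n = 267.

267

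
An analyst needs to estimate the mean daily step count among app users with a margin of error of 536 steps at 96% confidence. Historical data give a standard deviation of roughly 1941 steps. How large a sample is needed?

For a mean, the margin of error is E = z·σ/√n, so n = (zσ/E)².
At 96% confidence, z = 2.054.
n = (2.054 × 1941 / 536)² = 55.33
Round up: n = 56.

n = 56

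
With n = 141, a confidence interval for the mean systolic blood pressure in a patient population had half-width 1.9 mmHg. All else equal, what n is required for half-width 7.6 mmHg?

Margin of error scales as 1/√n, so n₂ = n₁·(E₁/E₂)².
n₂ = 141 × (1.9/7.6)² = 141 × 0.0625 = 8.81
Round up: n₂ = 9.

n = 9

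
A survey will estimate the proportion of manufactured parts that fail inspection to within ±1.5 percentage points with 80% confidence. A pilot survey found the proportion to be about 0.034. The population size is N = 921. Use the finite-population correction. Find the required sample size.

n = 191

For a proportion with margin E = 0.015 at 80% confidence, z = 1.282.
n = p̂(1−p̂)(z/E)² = 0.034 × 0.966 × (1.282/0.015)² = 239.91 — call this n₀.
Finite-population correction with N = 921: n = n₀ / (1 + (n₀−1)/N) = 239.91 / 1.259 = 190.56
Round up: n = 191.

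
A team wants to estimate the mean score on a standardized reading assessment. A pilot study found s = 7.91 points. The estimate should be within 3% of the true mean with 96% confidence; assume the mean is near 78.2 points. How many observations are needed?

48

For a mean, the margin of error is E = z·σ/√n, so n = (zσ/E)².
At 96% confidence, z = 2.054.
E = 3% of 78.2 = 2.346 points.
n = (2.054 × 7.91 / 2.346)² = 47.96
Round up: n = 48.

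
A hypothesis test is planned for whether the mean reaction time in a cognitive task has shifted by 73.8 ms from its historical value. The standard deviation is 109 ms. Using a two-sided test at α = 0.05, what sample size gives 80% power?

n = 18

For a one-sample z-test, n = ((z_{α/2} + z_β)·σ/δ)².
z_{α/2} = 1.960 (two-sided α = 0.05); z_β = 0.842 (power 80% → β = 0.2).
n = (2.802 × 109 / 73.8)² = 17.13
Round up: n = 18.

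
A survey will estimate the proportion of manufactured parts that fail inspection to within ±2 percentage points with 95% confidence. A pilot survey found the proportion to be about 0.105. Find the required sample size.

903

For a proportion with margin E = 0.02 at 95% confidence, z = 1.960.
n = p̂(1−p̂)(z/E)² = 0.105 × 0.895 × (1.960/0.02)² = 902.54
Round up: n = 903.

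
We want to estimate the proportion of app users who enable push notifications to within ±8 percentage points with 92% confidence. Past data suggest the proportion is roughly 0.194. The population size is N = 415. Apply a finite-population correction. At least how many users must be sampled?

64

For a proportion with margin E = 0.08 at 92% confidence, z = 1.751.
n = p̂(1−p̂)(z/E)² = 0.194 × 0.806 × (1.751/0.08)² = 74.91 — call this n₀.
Finite-population correction with N = 415: n = n₀ / (1 + (n₀−1)/N) = 74.91 / 1.178 = 63.59
Round up: n = 64.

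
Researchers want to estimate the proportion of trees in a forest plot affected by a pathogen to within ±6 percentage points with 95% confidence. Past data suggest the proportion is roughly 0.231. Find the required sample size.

190

For a proportion with margin E = 0.06 at 95% confidence, z = 1.960.
n = p̂(1−p̂)(z/E)² = 0.231 × 0.769 × (1.960/0.06)² = 189.56
Round up: n = 190.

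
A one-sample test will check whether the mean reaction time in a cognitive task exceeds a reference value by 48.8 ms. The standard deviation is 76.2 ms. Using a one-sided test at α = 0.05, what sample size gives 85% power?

18

For a one-sample z-test, n = ((z_α + z_β)·σ/δ)².
z_α = 1.645 (one-sided α = 0.05); z_β = 1.036 (power 85% → β = 0.15).
n = (2.681 × 76.2 / 48.8)² = 17.53
Round up: n = 18.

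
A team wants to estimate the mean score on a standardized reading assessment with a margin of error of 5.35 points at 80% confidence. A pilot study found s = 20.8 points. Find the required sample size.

25

For a mean, the margin of error is E = z·σ/√n, so n = (zσ/E)².
At 80% confidence, z = 1.282.
n = (1.282 × 20.8 / 5.35)² = 24.84
Round up: n = 25.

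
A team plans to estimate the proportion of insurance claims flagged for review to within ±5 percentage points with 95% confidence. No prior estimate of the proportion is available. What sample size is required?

For a proportion with margin E = 0.05 at 95% confidence, z = 1.960.
With no prior estimate, use p = 0.5, which maximizes p(1−p) at 0.25.
n = 0.25 × (z/E)² = 0.25 × (1.960/0.05)² = 384.16
Round up: n = 385.

385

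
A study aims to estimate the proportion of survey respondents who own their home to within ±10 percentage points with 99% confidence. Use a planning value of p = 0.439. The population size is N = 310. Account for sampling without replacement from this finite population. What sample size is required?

For a proportion with margin E = 0.1 at 99% confidence, z = 2.576.
n = p̂(1−p̂)(z/E)² = 0.439 × 0.561 × (2.576/0.1)² = 163.43 — call this n₀.
Finite-population correction with N = 310: n = n₀ / (1 + (n₀−1)/N) = 163.43 / 1.524 = 107.24
Round up: n = 108.

n = 108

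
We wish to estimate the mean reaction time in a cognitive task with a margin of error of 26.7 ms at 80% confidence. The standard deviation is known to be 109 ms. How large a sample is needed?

28

For a mean, the margin of error is E = z·σ/√n, so n = (zσ/E)².
At 80% confidence, z = 1.282.
n = (1.282 × 109 / 26.7)² = 27.39
Round up: n = 28.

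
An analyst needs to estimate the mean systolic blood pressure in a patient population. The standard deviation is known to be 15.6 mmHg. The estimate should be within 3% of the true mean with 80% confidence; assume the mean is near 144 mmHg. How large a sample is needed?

22

For a mean, the margin of error is E = z·σ/√n, so n = (zσ/E)².
At 80% confidence, z = 1.282.
E = 3% of 144 = 4.32 mmHg.
n = (1.282 × 15.6 / 4.32)² = 21.43
Round up: n = 22.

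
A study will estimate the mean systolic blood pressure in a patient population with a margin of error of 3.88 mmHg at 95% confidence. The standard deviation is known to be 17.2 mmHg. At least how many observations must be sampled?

For a mean, the margin of error is E = z·σ/√n, so n = (zσ/E)².
At 95% confidence, z = 1.960.
n = (1.960 × 17.2 / 3.88)² = 75.49
Round up: n = 76.

76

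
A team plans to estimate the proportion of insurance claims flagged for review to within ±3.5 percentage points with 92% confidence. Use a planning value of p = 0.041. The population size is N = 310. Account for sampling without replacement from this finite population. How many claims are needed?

75

For a proportion with margin E = 0.035 at 92% confidence, z = 1.751.
n = p̂(1−p̂)(z/E)² = 0.041 × 0.959 × (1.751/0.035)² = 98.41 — call this n₀.
Finite-population correction with N = 310: n = n₀ / (1 + (n₀−1)/N) = 98.41 / 1.314 = 74.89
Round up: n = 75.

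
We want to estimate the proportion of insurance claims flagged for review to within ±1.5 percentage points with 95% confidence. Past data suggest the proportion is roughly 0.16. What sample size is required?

For a proportion with margin E = 0.015 at 95% confidence, z = 1.960.
n = p̂(1−p̂)(z/E)² = 0.16 × 0.84 × (1.960/0.015)² = 2294.72
Round up: n = 2295.

n = 2295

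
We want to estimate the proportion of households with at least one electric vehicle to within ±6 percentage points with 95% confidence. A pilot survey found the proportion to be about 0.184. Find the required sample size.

161

For a proportion with margin E = 0.06 at 95% confidence, z = 1.960.
n = p̂(1−p̂)(z/E)² = 0.184 × 0.816 × (1.960/0.06)² = 160.22
Round up: n = 161.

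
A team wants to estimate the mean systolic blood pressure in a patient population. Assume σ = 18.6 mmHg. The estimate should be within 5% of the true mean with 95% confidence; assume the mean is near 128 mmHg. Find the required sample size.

For a mean, the margin of error is E = z·σ/√n, so n = (zσ/E)².
At 95% confidence, z = 1.960.
E = 5% of 128 = 6.4 mmHg.
n = (1.960 × 18.6 / 6.4)² = 32.45
Round up: n = 33.

n = 33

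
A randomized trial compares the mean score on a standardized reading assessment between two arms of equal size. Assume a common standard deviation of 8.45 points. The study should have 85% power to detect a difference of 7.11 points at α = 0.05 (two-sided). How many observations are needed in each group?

26 per group

For two equal groups, n per group = 2·((z_{α/2} + z_β)·σ/δ)².
z_{α/2} = 1.960; z_β = 1.036 (power 85%).
n = 2 × (2.996 × 8.45 / 7.11)² = 2 × 12.68 = 25.36
Round up: n = 26 per group.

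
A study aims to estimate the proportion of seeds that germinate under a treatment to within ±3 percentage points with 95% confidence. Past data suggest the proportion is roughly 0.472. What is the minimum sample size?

1064

For a proportion with margin E = 0.03 at 95% confidence, z = 1.960.
n = p̂(1−p̂)(z/E)² = 0.472 × 0.528 × (1.960/0.03)² = 1063.76
Round up: n = 1064.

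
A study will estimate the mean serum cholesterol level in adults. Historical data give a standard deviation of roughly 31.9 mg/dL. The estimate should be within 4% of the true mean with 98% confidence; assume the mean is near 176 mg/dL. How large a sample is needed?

For a mean, the margin of error is E = z·σ/√n, so n = (zσ/E)².
At 98% confidence, z = 2.326.
E = 4% of 176 = 7.04 mg/dL.
n = (2.326 × 31.9 / 7.04)² = 111.09
Round up: n = 112.

112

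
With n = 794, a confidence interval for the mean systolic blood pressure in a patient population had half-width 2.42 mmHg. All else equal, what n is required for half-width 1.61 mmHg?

1794

Margin of error scales as 1/√n, so n₂ = n₁·(E₁/E₂)².
n₂ = 794 × (2.42/1.61)² = 794 × 2.259 = 1793.65
Round up: n₂ = 1794.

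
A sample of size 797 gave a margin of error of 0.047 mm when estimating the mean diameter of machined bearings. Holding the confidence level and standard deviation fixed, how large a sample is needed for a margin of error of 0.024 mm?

3057

Margin of error scales as 1/√n, so n₂ = n₁·(E₁/E₂)².
n₂ = 797 × (0.047/0.024)² = 797 × 3.835 = 3056.49
Round up: n₂ = 3057.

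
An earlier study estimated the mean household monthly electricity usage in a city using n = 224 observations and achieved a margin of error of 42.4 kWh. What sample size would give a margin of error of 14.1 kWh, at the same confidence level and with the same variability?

Margin of error scales as 1/√n, so n₂ = n₁·(E₁/E₂)².
n₂ = 224 × (42.4/14.1)² = 224 × 9.043 = 2025.63
Round up: n₂ = 2026.

2026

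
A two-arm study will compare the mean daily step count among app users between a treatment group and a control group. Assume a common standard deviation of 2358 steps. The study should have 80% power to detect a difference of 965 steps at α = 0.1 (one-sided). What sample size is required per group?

For two equal groups, n per group = 2·((z_α + z_β)·σ/δ)².
z_α = 1.282; z_β = 0.842 (power 80%).
n = 2 × (2.124 × 2358 / 965)² = 2 × 26.94 = 53.88
Round up: n = 54 per group.

54 per group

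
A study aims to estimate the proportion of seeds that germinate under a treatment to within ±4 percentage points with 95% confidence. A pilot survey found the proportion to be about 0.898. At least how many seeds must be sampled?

For a proportion with margin E = 0.04 at 95% confidence, z = 1.960.
n = p̂(1−p̂)(z/E)² = 0.898 × 0.102 × (1.960/0.04)² = 219.92
Round up: n = 220.

n = 220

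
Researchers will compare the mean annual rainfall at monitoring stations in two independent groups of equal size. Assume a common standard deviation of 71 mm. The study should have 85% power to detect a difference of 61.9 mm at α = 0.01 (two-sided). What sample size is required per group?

For two equal groups, n per group = 2·((z_{α/2} + z_β)·σ/δ)².
z_{α/2} = 2.576; z_β = 1.036 (power 85%).
n = 2 × (3.612 × 71 / 61.9)² = 2 × 17.16 = 34.32
Round up: n = 35 per group.

35 per group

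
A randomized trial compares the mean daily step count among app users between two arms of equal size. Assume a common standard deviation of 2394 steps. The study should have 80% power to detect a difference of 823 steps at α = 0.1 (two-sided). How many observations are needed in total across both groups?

For two equal groups, n per group = 2·((z_{α/2} + z_β)·σ/δ)².
z_{α/2} = 1.645; z_β = 0.842 (power 80%).
n = 2 × (2.487 × 2394 / 823)² = 2 × 52.34 = 104.68
Round up: n = 105 per group.
Total across both groups: 2 × 105 = 210.

210 total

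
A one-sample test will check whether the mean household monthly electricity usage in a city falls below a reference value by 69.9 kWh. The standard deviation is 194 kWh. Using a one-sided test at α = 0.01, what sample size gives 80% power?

78

For a one-sample z-test, n = ((z_α + z_β)·σ/δ)².
z_α = 2.326 (one-sided α = 0.01); z_β = 0.842 (power 80% → β = 0.2).
n = (3.168 × 194 / 69.9)² = 77.31
Round up: n = 78.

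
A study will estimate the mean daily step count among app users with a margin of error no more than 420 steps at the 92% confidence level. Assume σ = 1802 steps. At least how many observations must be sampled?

57

For a mean, the margin of error is E = z·σ/√n, so n = (zσ/E)².
At 92% confidence, z = 1.751.
n = (1.751 × 1802 / 420)² = 56.44
Round up: n = 57.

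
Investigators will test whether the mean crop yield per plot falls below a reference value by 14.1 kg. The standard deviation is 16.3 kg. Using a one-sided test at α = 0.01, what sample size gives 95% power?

n = 22

For a one-sample z-test, n = ((z_α + z_β)·σ/δ)².
z_α = 2.326 (one-sided α = 0.01); z_β = 1.645 (power 95% → β = 0.05).
n = (3.971 × 16.3 / 14.1)² = 21.07
Round up: n = 22.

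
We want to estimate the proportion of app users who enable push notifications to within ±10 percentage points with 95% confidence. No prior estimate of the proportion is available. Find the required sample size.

n = 97

For a proportion with margin E = 0.1 at 95% confidence, z = 1.960.
With no prior estimate, use p = 0.5, which maximizes p(1−p) at 0.25.
n = 0.25 × (z/E)² = 0.25 × (1.960/0.1)² = 96.04
Round up: n = 97.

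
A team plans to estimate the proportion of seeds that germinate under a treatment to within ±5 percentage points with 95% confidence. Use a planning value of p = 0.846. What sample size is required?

201

For a proportion with margin E = 0.05 at 95% confidence, z = 1.960.
n = p̂(1−p̂)(z/E)² = 0.846 × 0.154 × (1.960/0.05)² = 200.20
Round up: n = 201.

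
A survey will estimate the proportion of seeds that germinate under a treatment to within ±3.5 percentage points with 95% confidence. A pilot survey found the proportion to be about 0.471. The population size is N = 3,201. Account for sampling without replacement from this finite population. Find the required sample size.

For a proportion with margin E = 0.035 at 95% confidence, z = 1.960.
n = p̂(1−p̂)(z/E)² = 0.471 × 0.529 × (1.960/0.035)² = 781.36 — call this n₀.
Finite-population correction with N = 3,201: n = n₀ / (1 + (n₀−1)/N) = 781.36 / 1.244 = 628.10
Round up: n = 629.

629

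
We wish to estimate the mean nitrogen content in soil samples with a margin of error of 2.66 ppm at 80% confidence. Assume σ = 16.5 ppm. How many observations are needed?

64

For a mean, the margin of error is E = z·σ/√n, so n = (zσ/E)².
At 80% confidence, z = 1.282.
n = (1.282 × 16.5 / 2.66)² = 63.24
Round up: n = 64.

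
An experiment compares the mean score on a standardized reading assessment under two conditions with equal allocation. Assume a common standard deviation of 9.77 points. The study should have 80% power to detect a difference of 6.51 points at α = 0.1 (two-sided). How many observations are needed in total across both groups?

56 total

For two equal groups, n per group = 2·((z_{α/2} + z_β)·σ/δ)².
z_{α/2} = 1.645; z_β = 0.842 (power 80%).
n = 2 × (2.487 × 9.77 / 6.51)² = 2 × 13.93 = 27.86
Round up: n = 28 per group.
Total across both groups: 2 × 28 = 56.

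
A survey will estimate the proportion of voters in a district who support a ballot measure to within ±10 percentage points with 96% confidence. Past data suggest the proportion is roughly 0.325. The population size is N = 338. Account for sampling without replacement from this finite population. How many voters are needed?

For a proportion with margin E = 0.1 at 96% confidence, z = 2.054.
n = p̂(1−p̂)(z/E)² = 0.325 × 0.675 × (2.054/0.1)² = 92.55 — call this n₀.
Finite-population correction with N = 338: n = n₀ / (1 + (n₀−1)/N) = 92.55 / 1.271 = 72.82
Round up: n = 73.

73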